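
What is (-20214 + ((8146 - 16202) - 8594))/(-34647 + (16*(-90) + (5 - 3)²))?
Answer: 36864/36083 ≈ 1.0216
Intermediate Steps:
(-20214 + ((8146 - 16202) - 8594))/(-34647 + (16*(-90) + (5 - 3)²)) = (-20214 + (-8056 - 8594))/(-34647 + (-1440 + 2²)) = (-20214 - 16650)/(-34647 + (-1440 + 4)) = -36864/(-34647 - 1436) = -36864/(-36083) = -36864*(-1/36083) = 36864/36083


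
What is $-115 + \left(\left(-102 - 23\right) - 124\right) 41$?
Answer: $-10324$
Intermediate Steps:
$-115 + \left(\left(-102 - 23\right) - 124\right) 41 = -115 + \left(-125 - 124\right) 41 = -115 - 10209 = -10324$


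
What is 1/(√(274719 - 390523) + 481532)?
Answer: 120383/57968295707 - I*√28951/115936591414 ≈ 2.0767e-6 - 1.4676e-9*I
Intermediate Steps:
1/(√(274719 - 390523) + 481532) = 1/(√(-115804) + 481532) = 1/(2*I*√28951 + 481532) = 1/(481532 + 2*I*√28951)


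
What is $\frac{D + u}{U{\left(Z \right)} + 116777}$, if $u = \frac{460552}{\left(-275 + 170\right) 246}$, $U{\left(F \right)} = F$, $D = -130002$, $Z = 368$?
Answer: $- \frac{1679206106}{1512927675} \approx -1.1099$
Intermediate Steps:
$u = - \frac{230276}{12915}$ ($u = \frac{460552}{\left(-105\right) 246} = \frac{460552}{-25830} = 460552 \left(- \frac{1}{25830}\right) = - \frac{230276}{12915} \approx -17.83$)
$\frac{D + u}{U{\left(Z \right)} + 116777} = \frac{-130002 - \frac{230276}{12915}}{368 + 116777} = - \frac{1679206106}{12915 \cdot 117145} = \left(- \frac{1679206106}{12915}\right) \frac{1}{117145} = - \frac{1679206106}{1512927675}$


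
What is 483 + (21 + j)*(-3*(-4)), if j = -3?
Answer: 699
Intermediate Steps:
483 + (21 + j)*(-3*(-4)) = 483 + (21 - 3)*(-3*(-4)) = 483 + 18*12 = 483 + 216 = 699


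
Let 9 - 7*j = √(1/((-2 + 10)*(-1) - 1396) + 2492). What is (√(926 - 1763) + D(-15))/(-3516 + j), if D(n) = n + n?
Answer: (30 - 3*I*√93)/(24603/7 + √136451913/1638) ≈ 0.0085183 - 0.0082147*I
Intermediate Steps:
D(n) = 2*n
j = 9/7 - √136451913/1638 (j = 9/7 - √(1/((-2 + 10)*(-1) - 1396) + 2492)/7 = 9/7 - √(1/(8*(-1) - 1396) + 2492)/7 = 9/7 - √(1/(-8 - 1396) + 2492)/7 = 9/7 - √(1/(-1404) + 2492)/7 = 9/7 - √(-1/1404 + 2492)/7 = 9/7 - √136451913/1638 ≈ -5.8457)
(√(926 - 1763) + D(-15))/(-3516 + j) = (√(926 - 1763) + 2*(-15))/(-3516 + (9/7 - √136451913/1638)) = (√(-837) - 30)/(-24603/7 - √136451913/1638) = (3*I*√93 - 30)/(-24603/7 - √136451913/1638) = (-30 + 3*I*√93)/(-24603/7 - √136451913/1638)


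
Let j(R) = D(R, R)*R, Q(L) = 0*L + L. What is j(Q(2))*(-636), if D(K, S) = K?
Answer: -2544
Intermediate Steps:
Q(L) = L (Q(L) = 0 + L = L)
j(R) = R**2 (j(R) = R*R = R**2)
j(Q(2))*(-636) = 2**2*(-636) = 4*(-636) = -2544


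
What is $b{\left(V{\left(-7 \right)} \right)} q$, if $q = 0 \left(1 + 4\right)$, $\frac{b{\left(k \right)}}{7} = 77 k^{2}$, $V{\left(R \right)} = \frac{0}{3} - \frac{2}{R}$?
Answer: $0$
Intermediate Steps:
$V{\left(R \right)} = - \frac{2}{R}$ ($V{\left(R \right)} = 0 \cdot \frac{1}{3} - \frac{2}{R} = 0 - \frac{2}{R} = - \frac{2}{R}$)
$b{\left(k \right)} = 539 k^{2}$ ($b{\left(k \right)} = 7 \cdot 77 k^{2} = 539 k^{2}$)
$q = 0$ ($q = 0 \cdot 5 = 0$)
$b{\left(V{\left(-7 \right)} \right)} q = 539 \left(- \frac{2}{-7}\right)^{2} \cdot 0 = 539 \left(\left(-2\right) \left(- \frac{1}{7}\right)\right)^{2} \cdot 0 = 539 \left(\frac{2}{7}\right)^{2} \cdot 0 = 539 \cdot \frac{4}{49} \cdot 0 = 44 \cdot 0 = 0$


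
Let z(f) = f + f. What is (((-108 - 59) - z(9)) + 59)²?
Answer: 15876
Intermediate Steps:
z(f) = 2*f
(((-108 - 59) - z(9)) + 59)² = (((-108 - 59) - 2*9) + 59)² = ((-167 - 1*18) + 59)² = ((-167 - 18) + 59)² = (-185 + 59)² = (-126)² = 15876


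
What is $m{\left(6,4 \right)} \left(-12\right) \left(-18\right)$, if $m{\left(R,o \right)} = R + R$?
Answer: $2592$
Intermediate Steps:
$m{\left(R,o \right)} = 2 R$
$m{\left(6,4 \right)} \left(-12\right) \left(-18\right) = 2 \cdot 6 \left(-12\right) \left(-18\right) = 12 \left(-12\right) \left(-18\right) = \left(-144\right) \left(-18\right) = 2592$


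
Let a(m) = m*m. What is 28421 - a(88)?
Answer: 20677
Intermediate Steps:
a(m) = m²
28421 - a(88) = 28421 - 1*88² = 28421 - 1*7744 = 28421 - 7744 = 20677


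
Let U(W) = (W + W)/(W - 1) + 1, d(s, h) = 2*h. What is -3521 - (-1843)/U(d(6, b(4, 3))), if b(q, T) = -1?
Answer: -19118/7 ≈ -2731.1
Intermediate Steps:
U(W) = 1 + 2*W/(-1 + W) (U(W) = (2*W)/(-1 + W) + 1 = 2*W/(-1 + W) + 1 = 1 + 2*W/(-1 + W))
-3521 - (-1843)/U(d(6, b(4, 3))) = -3521 - (-1843)/((-1 + 3*(2*(-1)))/(-1 + 2*(-1))) = -3521 - (-1843)/((-1 + 3*(-2))/(-1 - 2)) = -3521 - (-1843)/((-1 - 6)/(-3)) = -3521 - (-1843)/((-1/3*(-7))) = -3521 - (-1843)/7/3 = -3521 - (-1843)*3/7 = -3521 - 1*(-5529/7) = -3521 + 5529/7 = -19118/7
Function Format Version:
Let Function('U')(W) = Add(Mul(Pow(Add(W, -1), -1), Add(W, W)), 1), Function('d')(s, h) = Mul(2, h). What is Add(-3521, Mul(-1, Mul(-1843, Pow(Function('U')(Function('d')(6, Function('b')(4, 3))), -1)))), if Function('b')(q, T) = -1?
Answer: Rational(-19118, 7) ≈ -2731.1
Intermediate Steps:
Function('U')(W) = Add(1, Mul(2, W, Pow(Add(-1, W), -1))) (Function('U')(W) = Add(Mul(Pow(Add(-1, W), -1), Mul(2, W)), 1) = Add(Mul(2, W, Pow(Add(-1, W), -1)), 1) = Add(1, Mul(2, W, Pow(Add(-1, W), -1))))
Add(-3521, Mul(-1, Mul(-1843, Pow(Function('U')(Function('d')(6, Function('b')(4, 3))), -1)))) = Add(-3521, Mul(-1, Mul(-1843, Pow(Mul(Pow(Add(-1, Mul(2, -1)), -1), Add(-1, Mul(3, Mul(2, -1)))), -1)))) = Add(-3521, Mul(-1, Mul(-1843, Pow(Mul(Pow(Add(-1, -2), -1), Add(-1, Mul(3, -2))), -1)))) = Add(-3521, Mul(-1, Mul(-1843, Pow(Mul(Pow(-3, -1), Add(-1, -6)), -1)))) = Add(-3521, Mul(-1, Mul(-1843, Pow(Mul(Rational(-1, 3), -7), -1)))) = Add(-3521, Mul(-1, Mul(-1843, Pow(Rational(7, 3), -1)))) = Add(-3521, Mul(-1, Mul(-1843, Rational(3, 7)))) = Add(-3521, Mul(-1, Rational(-5529, 7))) = Add(-3521, Rational(5529, 7)) = Rational(-19118, 7)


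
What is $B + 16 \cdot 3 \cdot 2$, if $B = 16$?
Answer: $112$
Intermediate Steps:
$B + 16 \cdot 3 \cdot 2 = 16 + 16 \cdot 3 \cdot 2 = 16 + 16 \cdot 6 = 16 + 96 = 112$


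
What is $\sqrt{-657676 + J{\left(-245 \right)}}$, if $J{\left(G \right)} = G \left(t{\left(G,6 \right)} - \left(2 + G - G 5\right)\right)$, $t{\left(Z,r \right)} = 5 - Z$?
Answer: $8 i \sqrt{7474} \approx 691.62 i$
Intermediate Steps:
$J{\left(G \right)} = G \left(3 + 3 G\right)$ ($J{\left(G \right)} = G \left(\left(5 - G\right) - \left(2 + G - G 5\right)\right) = G \left(\left(5 - G\right) + \left(5 G - \left(2 + G\right)\right)\right) = G \left(\left(5 - G\right) + \left(-2 + 4 G\right)\right) = G \left(3 + 3 G\right)$)
$\sqrt{-657676 + J{\left(-245 \right)}} = \sqrt{-657676 + 3 \left(-245\right) \left(1 - 245\right)} = \sqrt{-657676 + 3 \left(-245\right) \left(-244\right)} = \sqrt{-657676 + 179340} = \sqrt{-478336} = 8 i \sqrt{7474}$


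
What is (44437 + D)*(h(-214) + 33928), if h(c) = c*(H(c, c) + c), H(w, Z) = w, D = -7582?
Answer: 4626039600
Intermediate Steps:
h(c) = 2*c² (h(c) = c*(c + c) = c*(2*c) = 2*c²)
(44437 + D)*(h(-214) + 33928) = (44437 - 7582)*(2*(-214)² + 33928) = 36855*(2*45796 + 33928) = 36855*(91592 + 33928) = 36855*125520 = 4626039600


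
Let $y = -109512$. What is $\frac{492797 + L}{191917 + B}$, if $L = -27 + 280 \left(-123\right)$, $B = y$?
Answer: $\frac{91666}{16481} \approx 5.5619$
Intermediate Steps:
$B = -109512$
$L = -34467$ ($L = -27 - 34440 = -34467$)
$\frac{492797 + L}{191917 + B} = \frac{492797 - 34467}{191917 - 109512} = \frac{458330}{82405} = 458330 \cdot \frac{1}{82405} = \frac{91666}{16481}$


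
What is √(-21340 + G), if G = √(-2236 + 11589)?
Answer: √(-21340 + √9353) ≈ 145.75*I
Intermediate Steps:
G = √9353 ≈ 96.711
√(-21340 + G) = √(-21340 + √9353)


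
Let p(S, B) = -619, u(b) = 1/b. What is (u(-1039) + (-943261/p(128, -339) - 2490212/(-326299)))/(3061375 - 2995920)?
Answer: 24722315093564/1056626295075565 ≈ 0.023397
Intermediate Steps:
(u(-1039) + (-943261/p(128, -339) - 2490212/(-326299)))/(3061375 - 2995920) = (1/(-1039) + (-943261/(-619) - 2490212/(-326299)))/(3061375 - 2995920) = (-1/1039 + (-943261*(-1/619) - 2490212*(-1/326299)))/65455 = (-1/1039 + (943261/619 + 2490212/326299))*(1/65455) = (-1/1039 + 309326562267/201979081)*(1/65455) = (321390096216332/209856265159)*(1/65455) = 24722315093564/1056626295075565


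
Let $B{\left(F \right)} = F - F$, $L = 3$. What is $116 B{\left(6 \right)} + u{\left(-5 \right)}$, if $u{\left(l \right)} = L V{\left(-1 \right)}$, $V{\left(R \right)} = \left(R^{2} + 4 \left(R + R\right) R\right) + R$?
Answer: $24$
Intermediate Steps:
$B{\left(F \right)} = 0$
$V{\left(R \right)} = R + 9 R^{2}$ ($V{\left(R \right)} = \left(R^{2} + 4 \cdot 2 R R\right) + R = \left(R^{2} + 8 R R\right) + R = \left(R^{2} + 8 R^{2}\right) + R = 9 R^{2} + R = R + 9 R^{2}$)
$u{\left(l \right)} = 24$ ($u{\left(l \right)} = 3 \left(- (1 + 9 \left(-1\right))\right) = 3 \left(- (1 - 9)\right) = 3 \left(\left(-1\right) \left(-8\right)\right) = 3 \cdot 8 = 24$)
$116 B{\left(6 \right)} + u{\left(-5 \right)} = 116 \cdot 0 + 24 = 0 + 24 = 24$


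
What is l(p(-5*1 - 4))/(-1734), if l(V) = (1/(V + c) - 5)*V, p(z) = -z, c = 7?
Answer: 237/9248 ≈ 0.025627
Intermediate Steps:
l(V) = V*(-5 + 1/(7 + V)) (l(V) = (1/(V + 7) - 5)*V = (1/(7 + V) - 5)*V = (-5 + 1/(7 + V))*V = V*(-5 + 1/(7 + V)))
l(p(-5*1 - 4))/(-1734) = -(-(-5*1 - 4))*(34 + 5*(-(-5*1 - 4)))/(7 - (-5*1 - 4))/(-1734) = -(-(-5 - 4))*(34 + 5*(-(-5 - 4)))/(7 - (-5 - 4))*(-1/1734) = -(-1*(-9))*(34 + 5*(-1*(-9)))/(7 - 1*(-9))*(-1/1734) = -1*9*(34 + 5*9)/(7 + 9)*(-1/1734) = -1*9*(34 + 45)/16*(-1/1734) = -1*9*1/16*79*(-1/1734) = -711/16*(-1/1734) = 237/9248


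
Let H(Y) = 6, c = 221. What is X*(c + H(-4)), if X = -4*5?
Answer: -4540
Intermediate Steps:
X = -20
X*(c + H(-4)) = -20*(221 + 6) = -20*227 = -4540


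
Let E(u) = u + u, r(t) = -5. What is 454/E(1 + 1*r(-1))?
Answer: -227/4 ≈ -56.750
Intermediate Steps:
E(u) = 2*u
454/E(1 + 1*r(-1)) = 454/((2*(1 + 1*(-5)))) = 454/((2*(1 - 5))) = 454/((2*(-4))) = 454/(-8) = 454*(-⅛) = -227/4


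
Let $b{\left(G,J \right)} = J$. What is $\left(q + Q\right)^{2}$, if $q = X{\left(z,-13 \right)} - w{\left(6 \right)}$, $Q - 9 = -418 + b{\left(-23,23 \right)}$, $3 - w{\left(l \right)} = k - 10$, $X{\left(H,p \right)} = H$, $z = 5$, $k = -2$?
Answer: $156816$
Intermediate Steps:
$w{\left(l \right)} = 15$ ($w{\left(l \right)} = 3 - \left(-2 - 10\right) = 3 - -12 = 3 + 12 = 15$)
$Q = -386$ ($Q = 9 + \left(-418 + 23\right) = 9 - 395 = -386$)
$q = -10$ ($q = 5 - 15 = -10$)
$\left(q + Q\right)^{2} = \left(-10 - 386\right)^{2} = \left(-396\right)^{2} = 156816$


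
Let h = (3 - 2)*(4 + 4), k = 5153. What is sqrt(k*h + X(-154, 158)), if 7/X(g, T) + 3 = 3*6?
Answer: sqrt(9275505)/15 ≈ 203.04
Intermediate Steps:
X(g, T) = 7/15 (X(g, T) = 7/(-3 + 3*6) = 7/(-3 + 18) = 7/15)
h = 8 (h = 1*8 = 8)
sqrt(k*h + X(-154, 158)) = sqrt(5153*8 + 7/15) = sqrt(41224 + 7/15) = sqrt(618367/15) = sqrt(9275505)/15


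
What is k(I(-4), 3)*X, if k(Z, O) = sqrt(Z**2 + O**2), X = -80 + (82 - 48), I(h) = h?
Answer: -230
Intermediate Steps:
X = -46 (X = -80 + 34 = -46)
k(Z, O) = sqrt(O**2 + Z**2)
k(I(-4), 3)*X = sqrt(3**2 + (-4)**2)*(-46) = sqrt(9 + 16)*(-46) = sqrt(25)*(-46) = 5*(-46) = -230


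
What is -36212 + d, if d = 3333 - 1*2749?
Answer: -35628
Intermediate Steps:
d = 584 (d = 3333 - 2749 = 584)
-36212 + d = -36212 + 584 = -35628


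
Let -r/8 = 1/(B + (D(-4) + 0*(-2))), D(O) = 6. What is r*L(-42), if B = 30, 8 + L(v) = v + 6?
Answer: 88/9 ≈ 9.7778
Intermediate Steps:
L(v) = -2 + v (L(v) = -8 + (v + 6) = -8 + (6 + v) = -2 + v)
r = -2/9 (r = -8/(30 + (6 + 0*(-2))) = -8/(30 + (6 + 0)) = -8/(30 + 6) = -8/36 = -8*1/36 = -2/9 ≈ -0.22222)
r*L(-42) = -2*(-2 - 42)/9 = -2/9*(-44) = 88/9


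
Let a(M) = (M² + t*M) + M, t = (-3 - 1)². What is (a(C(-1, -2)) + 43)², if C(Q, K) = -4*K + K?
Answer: 32761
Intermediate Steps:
t = 16 (t = (-4)² = 16)
C(Q, K) = -3*K
a(M) = M² + 17*M (a(M) = (M² + 16*M) + M = M² + 17*M)
(a(C(-1, -2)) + 43)² = ((-3*(-2))*(17 - 3*(-2)) + 43)² = (6*(17 + 6) + 43)² = (6*23 + 43)² = (138 + 43)² = 181² = 32761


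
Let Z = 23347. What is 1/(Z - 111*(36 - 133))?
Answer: 1/34114 ≈ 2.9313e-5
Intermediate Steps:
1/(Z - 111*(36 - 133)) = 1/(23347 - 111*(36 - 133)) = 1/(23347 - 111*(-97)) = 1/(23347 + 10767) = 1/34114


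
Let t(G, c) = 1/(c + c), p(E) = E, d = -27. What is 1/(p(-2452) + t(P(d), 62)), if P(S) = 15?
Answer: -124/304047 ≈ -0.00040783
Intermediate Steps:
t(G, c) = 1/(2*c)
1/(p(-2452) + t(P(d), 62)) = 1/(-2452 + (1/2)/62) = 1/(-2452 + (1/2)*(1/62)) = 1/(-2452 + 1/124) = 1/(-304047/124) = -124/304047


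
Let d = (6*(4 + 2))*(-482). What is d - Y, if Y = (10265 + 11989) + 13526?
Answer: -53132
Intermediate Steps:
Y = 35780 (Y = 22254 + 13526 = 35780)
d = -17352 (d = (6*6)*(-482) = 36*(-482) = -17352)
d - Y = -17352 - 1*35780 = -17352 - 35780 = -53132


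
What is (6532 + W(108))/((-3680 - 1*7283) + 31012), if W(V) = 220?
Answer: 6752/20049 ≈ 0.33677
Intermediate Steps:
(6532 + W(108))/((-3680 - 1*7283) + 31012) = (6532 + 220)/((-3680 - 1*7283) + 31012) = 6752/((-3680 - 7283) + 31012) = 6752/(-10963 + 31012) = 6752/20049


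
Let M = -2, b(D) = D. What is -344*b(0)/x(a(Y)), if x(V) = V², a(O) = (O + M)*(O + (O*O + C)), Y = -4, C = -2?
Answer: 0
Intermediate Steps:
a(O) = (-2 + O)*(-2 + O + O²) (a(O) = (O - 2)*(O + (O*O - 2)) = (-2 + O)*(O + (O² - 2)) = (-2 + O)*(O + (-2 + O²)) = (-2 + O)*(-2 + O + O²))
-344*b(0)/x(a(Y)) = -0/((4 + (-4)³ - 1*(-4)² - 4*(-4))²) = -0/((4 - 64 - 1*16 + 16)²) = -0/((4 - 64 - 16 + 16)²) = -0/((-60)²) = -0/3600 = -344*0 = 0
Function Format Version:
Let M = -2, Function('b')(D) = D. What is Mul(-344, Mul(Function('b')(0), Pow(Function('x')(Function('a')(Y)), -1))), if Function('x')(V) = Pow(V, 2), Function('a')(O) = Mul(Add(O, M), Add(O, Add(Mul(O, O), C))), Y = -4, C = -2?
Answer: 0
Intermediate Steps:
Function('a')(O) = Mul(Add(-2, O), Add(-2, O, Pow(O, 2))) (Function('a')(O) = Mul(Add(O, -2), Add(O, Add(Mul(O, O), -2))) = Mul(Add(-2, O), Add(O, Add(Pow(O, 2), -2))) = Mul(Add(-2, O), Add(O, Add(-2, Pow(O, 2)))) = Mul(Add(-2, O), Add(-2, O, Pow(O, 2))))
Mul(-344, Mul(Function('b')(0), Pow(Function('x')(Function('a')(Y)), -1))) = Mul(-344, Mul(0, Pow(Pow(Add(4, Pow(-4, 3), Mul(-1, Pow(-4, 2)), Mul(-4, -4)), 2), -1))) = Mul(-344, Mul(0, Pow(Pow(Add(4, -64, Mul(-1, 16), 16), 2), -1))) = Mul(-344, Mul(0, Pow(Pow(Add(4, -64, -16, 16), 2), -1))) = Mul(-344, Mul(0, Pow(Pow(-60, 2), -1))) = Mul(-344, Mul(0, Pow(3600, -1))) = Mul(-344, Mul(0, Rational(1, 3600))) = Mul(-344, 0) = 0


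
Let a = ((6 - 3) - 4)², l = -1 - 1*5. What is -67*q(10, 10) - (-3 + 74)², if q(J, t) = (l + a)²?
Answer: -6716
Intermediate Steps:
l = -6 (l = -1 - 5 = -6)
a = 1 (a = (3 - 4)² = (-1)² = 1)
q(J, t) = 25 (q(J, t) = (-6 + 1)² = (-5)² = 25)
-67*q(10, 10) - (-3 + 74)² = -67*25 - (-3 + 74)² = -1675 - 1*71² = -1675 - 1*5041 = -1675 - 5041 = -6716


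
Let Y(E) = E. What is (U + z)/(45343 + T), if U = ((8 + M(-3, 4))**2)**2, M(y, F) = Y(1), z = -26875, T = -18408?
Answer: -20314/26935 ≈ -0.75419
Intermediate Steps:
M(y, F) = 1
U = 6561 (U = ((8 + 1)**2)**2 = (9**2)**2 = 81**2 = 6561)
(U + z)/(45343 + T) = (6561 - 26875)/(45343 - 18408) = -20314/26935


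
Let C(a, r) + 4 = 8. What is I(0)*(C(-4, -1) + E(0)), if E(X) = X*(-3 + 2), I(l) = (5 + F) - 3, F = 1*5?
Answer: 28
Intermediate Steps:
C(a, r) = 4 (C(a, r) = -4 + 8 = 4)
F = 5
I(l) = 7 (I(l) = (5 + 5) - 3 = 10 - 3 = 7)
E(X) = -X (E(X) = X*(-1) = -X)
I(0)*(C(-4, -1) + E(0)) = 7*(4 - 1*0) = 7*(4 + 0) = 7*4 = 28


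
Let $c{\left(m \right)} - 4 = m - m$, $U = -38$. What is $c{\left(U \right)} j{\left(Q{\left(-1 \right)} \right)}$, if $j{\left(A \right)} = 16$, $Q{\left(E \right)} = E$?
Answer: $64$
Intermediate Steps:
$c{\left(m \right)} = 4$ ($c{\left(m \right)} = 4 + \left(m - m\right) = 4 + 0 = 4$)
$c{\left(U \right)} j{\left(Q{\left(-1 \right)} \right)} = 4 \cdot 16 = 64$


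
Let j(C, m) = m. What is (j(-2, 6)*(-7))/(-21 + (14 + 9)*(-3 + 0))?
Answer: 7/15 ≈ 0.46667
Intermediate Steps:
(j(-2, 6)*(-7))/(-21 + (14 + 9)*(-3 + 0)) = (6*(-7))/(-21 + (14 + 9)*(-3 + 0)) = -42/(-21 + 23*(-3)) = -42/(-21 - 69) = -42/(-90) = -42*(-1/90) = 7/15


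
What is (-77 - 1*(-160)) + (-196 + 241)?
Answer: 128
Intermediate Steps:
(-77 - 1*(-160)) + (-196 + 241) = (-77 + 160) + 45 = 83 + 45 = 128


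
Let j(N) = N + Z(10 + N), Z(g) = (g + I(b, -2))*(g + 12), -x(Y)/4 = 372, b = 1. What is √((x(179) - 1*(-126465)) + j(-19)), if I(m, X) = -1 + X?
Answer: √124922 ≈ 353.44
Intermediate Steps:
x(Y) = -1488 (x(Y) = -4*372 = -1488)
Z(g) = (-3 + g)*(12 + g) (Z(g) = (g + (-1 - 2))*(g + 12) = (g - 3)*(12 + g) = (-3 + g)*(12 + g))
j(N) = 54 + (10 + N)² + 10*N (j(N) = N + (-36 + (10 + N)² + 9*(10 + N)) = N + (-36 + (10 + N)² + (90 + 9*N)) = N + (54 + (10 + N)² + 9*N) = 54 + (10 + N)² + 10*N)
√((x(179) - 1*(-126465)) + j(-19)) = √((-1488 - 1*(-126465)) + (154 + (-19)² + 30*(-19))) = √((-1488 + 126465) + (154 + 361 - 570)) = √(124977 - 55) = √124922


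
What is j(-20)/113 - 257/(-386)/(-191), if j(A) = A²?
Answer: 29461359/8331038 ≈ 3.5363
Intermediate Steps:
j(-20)/113 - 257/(-386)/(-191) = (-20)²/113 - 257/(-386)/(-191) = 400*(1/113) - 257*(-1/386)*(-1/191) = 400/113 + (257/386)*(-1/191) = 400/113 - 257/73726 = 29461359/8331038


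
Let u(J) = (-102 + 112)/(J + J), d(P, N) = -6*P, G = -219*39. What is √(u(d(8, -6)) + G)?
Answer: I*√1229919/12 ≈ 92.418*I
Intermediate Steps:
G = -8541
u(J) = 5/J (u(J) = 10/((2*J)) = 10*(1/(2*J)) = 5/J)
√(u(d(8, -6)) + G) = √(5/((-6*8)) - 8541) = √(5/(-48) - 8541) = √(5*(-1/48) - 8541) = √(-5/48 - 8541) = √(-409973/48) = I*√1229919/12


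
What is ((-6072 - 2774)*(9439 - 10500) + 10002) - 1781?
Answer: 9393827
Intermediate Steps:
((-6072 - 2774)*(9439 - 10500) + 10002) - 1781 = (-8846*(-1061) + 10002) - 1781 = (9385606 + 10002) - 1781 = 9395608 - 1781 = 9393827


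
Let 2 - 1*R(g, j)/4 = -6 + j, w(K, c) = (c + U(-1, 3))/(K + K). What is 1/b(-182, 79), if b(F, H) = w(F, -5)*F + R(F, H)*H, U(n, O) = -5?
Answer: -1/22441 ≈ -4.4561e-5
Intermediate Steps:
w(K, c) = (-5 + c)/(2*K) (w(K, c) = (c - 5)/(K + K) = (-5 + c)/((2*K)) = (-5 + c)*(1/(2*K)) = (-5 + c)/(2*K))
R(g, j) = 32 - 4*j (R(g, j) = 8 - 4*(-6 + j) = 8 + (24 - 4*j) = 32 - 4*j)
b(F, H) = -5 + H*(32 - 4*H) (b(F, H) = ((-5 - 5)/(2*F))*F + (32 - 4*H)*H = ((1/2)*(-10)/F)*F + H*(32 - 4*H) = (-5/F)*F + H*(32 - 4*H) = -5 + H*(32 - 4*H))
1/b(-182, 79) = 1/(-5 - 4*79*(-8 + 79)) = 1/(-5 - 4*79*71) = 1/(-5 - 22436) = 1/(-22441) = -1/22441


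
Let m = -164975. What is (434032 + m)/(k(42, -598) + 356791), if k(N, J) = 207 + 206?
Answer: 269057/357204 ≈ 0.75323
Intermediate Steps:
k(N, J) = 413
(434032 + m)/(k(42, -598) + 356791) = (434032 - 164975)/(413 + 356791) = 269057/357204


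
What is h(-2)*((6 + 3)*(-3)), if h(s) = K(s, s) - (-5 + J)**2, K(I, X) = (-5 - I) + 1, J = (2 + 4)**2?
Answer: 26001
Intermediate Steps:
J = 36 (J = 6**2 = 36)
K(I, X) = -4 - I
h(s) = -965 - s (h(s) = (-4 - s) - (-5 + 36)**2 = (-4 - s) - 1*31**2 = (-4 - s) - 1*961 = (-4 - s) - 961 = -965 - s)
h(-2)*((6 + 3)*(-3)) = (-965 - 1*(-2))*((6 + 3)*(-3)) = (-965 + 2)*(9*(-3)) = -963*(-27) = 26001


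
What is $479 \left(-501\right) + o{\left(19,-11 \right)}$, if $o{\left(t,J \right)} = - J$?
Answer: $-239968$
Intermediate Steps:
$479 \left(-501\right) + o{\left(19,-11 \right)} = 479 \left(-501\right) - -11 = -239979 + 11 = -239968$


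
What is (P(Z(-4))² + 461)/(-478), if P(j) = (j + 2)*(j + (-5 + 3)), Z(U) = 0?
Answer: -477/478 ≈ -0.99791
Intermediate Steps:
P(j) = (-2 + j)*(2 + j) (P(j) = (2 + j)*(j - 2) = (2 + j)*(-2 + j) = (-2 + j)*(2 + j))
(P(Z(-4))² + 461)/(-478) = ((-4 + 0²)² + 461)/(-478) = -((-4 + 0)² + 461)/478 = -((-4)² + 461)/478 = -(16 + 461)/478 = -1/478*477 = -477/478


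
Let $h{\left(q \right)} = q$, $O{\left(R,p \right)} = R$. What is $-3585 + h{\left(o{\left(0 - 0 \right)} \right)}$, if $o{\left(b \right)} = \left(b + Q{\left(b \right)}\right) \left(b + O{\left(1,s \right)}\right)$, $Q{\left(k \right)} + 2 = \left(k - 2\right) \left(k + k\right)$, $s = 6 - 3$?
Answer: $-3587$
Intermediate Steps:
$s = 3$ ($s = 6 - 3 = 3$)
$Q{\left(k \right)} = -2 + 2 k \left(-2 + k\right)$ ($Q{\left(k \right)} = -2 + \left(k - 2\right) \left(k + k\right) = -2 + \left(-2 + k\right) 2 k = -2 + 2 k \left(-2 + k\right)$)
$o{\left(b \right)} = \left(1 + b\right) \left(-2 - 3 b + 2 b^{2}\right)$ ($o{\left(b \right)} = \left(b - \left(2 - 2 b^{2} + 4 b\right)\right) \left(b + 1\right) = \left(-2 - 3 b + 2 b^{2}\right) \left(1 + b\right) = \left(1 + b\right) \left(-2 - 3 b + 2 b^{2}\right)$)
$-3585 + h{\left(o{\left(0 - 0 \right)} \right)} = -3585 - \left(2 + \left(0 - 0\right)^{2} - 2 \left(0 - 0\right)^{3} + 5 \left(0 - 0\right)\right) = -3585 - \left(2 + \left(0 + 0\right)^{2} - 2 \left(0 + 0\right)^{3} + 5 \left(0 + 0\right)\right) = -3585 - \left(2 + 0\right) = -3585 + \left(-2 - 0 + 0 + 2 \cdot 0\right) = -3585 + \left(-2 + 0 + 0 + 0\right) = -3585 - 2 = -3587$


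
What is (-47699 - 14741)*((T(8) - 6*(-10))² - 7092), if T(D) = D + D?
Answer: 82171040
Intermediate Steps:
T(D) = 2*D
(-47699 - 14741)*((T(8) - 6*(-10))² - 7092) = (-47699 - 14741)*((2*8 - 6*(-10))² - 7092) = -62440*((16 + 60)² - 7092) = -62440*(76² - 7092) = -62440*(5776 - 7092) = -62440*(-1316) = 82171040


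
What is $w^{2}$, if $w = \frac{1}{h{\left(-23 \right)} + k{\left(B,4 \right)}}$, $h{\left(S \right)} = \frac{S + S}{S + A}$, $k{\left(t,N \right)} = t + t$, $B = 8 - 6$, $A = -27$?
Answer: $\frac{625}{15129} \approx 0.041311$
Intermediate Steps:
$B = 2$ ($B = 8 - 6 = 2$)
$k{\left(t,N \right)} = 2 t$
$h{\left(S \right)} = \frac{2 S}{-27 + S}$ ($h{\left(S \right)} = \frac{S + S}{S - 27} = \frac{2 S}{-27 + S}$)
$w = \frac{25}{123}$ ($w = \frac{1}{2 \left(-23\right) \frac{1}{-27 - 23} + 2 \cdot 2} = \frac{1}{2 \left(-23\right) \frac{1}{-50} + 4} = \frac{1}{2 \left(-23\right) \left(- \frac{1}{50}\right) + 4} = \frac{1}{\frac{23}{25} + 4} = \frac{1}{\frac{123}{25}} = \frac{25}{123} \approx 0.20325$)
$w^{2} = \left(\frac{25}{123}\right)^{2} = \frac{625}{15129}$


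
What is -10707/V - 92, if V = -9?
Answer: 3293/3 ≈ 1097.7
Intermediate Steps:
-10707/V - 92 = -10707/(-9) - 92 = -10707*(-1)/9 - 92 = -83*(-43/3) - 92 = 3569/3 - 92 = 3293/3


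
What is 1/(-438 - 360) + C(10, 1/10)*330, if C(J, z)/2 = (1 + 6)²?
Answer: 25807319/798 ≈ 32340.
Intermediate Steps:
C(J, z) = 98 (C(J, z) = 2*(1 + 6)² = 2*7² = 2*49 = 98)
1/(-438 - 360) + C(10, 1/10)*330 = 1/(-438 - 360) + 98*330 = 1/(-798) + 32340 = -1/798 + 32340 = 25807319/798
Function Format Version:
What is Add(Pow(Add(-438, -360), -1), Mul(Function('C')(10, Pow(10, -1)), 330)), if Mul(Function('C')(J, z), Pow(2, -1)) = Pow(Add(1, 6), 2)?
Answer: Rational(25807319, 798) ≈ 32340.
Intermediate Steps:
Function('C')(J, z) = 98 (Function('C')(J, z) = Mul(2, Pow(Add(1, 6), 2)) = Mul(2, Pow(7, 2)) = Mul(2, 49) = 98)
Add(Pow(Add(-438, -360), -1), Mul(Function('C')(10, Pow(10, -1)), 330)) = Add(Pow(Add(-438, -360), -1), Mul(98, 330)) = Add(Pow(-798, -1), 32340) = Add(Rational(-1, 798), 32340) = Rational(25807319, 798)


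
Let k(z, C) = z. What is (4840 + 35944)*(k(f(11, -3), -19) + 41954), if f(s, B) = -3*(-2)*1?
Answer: 1711296640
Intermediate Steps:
f(s, B) = 6 (f(s, B) = 6*1 = 6)
(4840 + 35944)*(k(f(11, -3), -19) + 41954) = (4840 + 35944)*(6 + 41954) = 40784*41960 = 1711296640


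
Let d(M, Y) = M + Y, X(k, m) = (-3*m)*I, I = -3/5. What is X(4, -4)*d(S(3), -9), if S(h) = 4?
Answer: 36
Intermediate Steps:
I = -3/5 (I = -3*1/5 = -3/5 ≈ -0.60000)
X(k, m) = 9*m/5 (X(k, m) = -3*m*(-3/5) = 9*m/5)
X(4, -4)*d(S(3), -9) = ((9/5)*(-4))*(4 - 9) = -36/5*(-5) = 36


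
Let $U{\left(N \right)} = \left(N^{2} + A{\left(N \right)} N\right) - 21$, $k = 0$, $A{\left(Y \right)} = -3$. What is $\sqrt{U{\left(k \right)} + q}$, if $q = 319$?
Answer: $\sqrt{298} \approx 17.263$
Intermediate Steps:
$U{\left(N \right)} = -21 + N^{2} - 3 N$ ($U{\left(N \right)} = \left(N^{2} - 3 N\right) - 21 = -21 + N^{2} - 3 N$)
$\sqrt{U{\left(k \right)} + q} = \sqrt{\left(-21 + 0^{2} - 0\right) + 319} = \sqrt{\left(-21 + 0 + 0\right) + 319} = \sqrt{-21 + 319} = \sqrt{298}$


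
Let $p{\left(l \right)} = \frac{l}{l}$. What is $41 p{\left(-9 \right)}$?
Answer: $41$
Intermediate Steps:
$p{\left(l \right)} = 1$
$41 p{\left(-9 \right)} = 41 \cdot 1 = 41$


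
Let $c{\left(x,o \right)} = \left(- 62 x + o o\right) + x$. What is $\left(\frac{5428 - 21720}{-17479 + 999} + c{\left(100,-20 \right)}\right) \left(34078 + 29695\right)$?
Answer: $- \frac{1497385384571}{4120} \approx -3.6344 \cdot 10^{8}$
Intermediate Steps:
$c{\left(x,o \right)} = o^{2} - 61 x$ ($c{\left(x,o \right)} = \left(- 62 x + o^{2}\right) + x = \left(o^{2} - 62 x\right) + x = o^{2} - 61 x$)
$\left(\frac{5428 - 21720}{-17479 + 999} + c{\left(100,-20 \right)}\right) \left(34078 + 29695\right) = \left(\frac{5428 - 21720}{-17479 + 999} + \left(\left(-20\right)^{2} - 6100\right)\right) \left(34078 + 29695\right) = \left(- \frac{16292}{-16480} + \left(400 - 6100\right)\right) 63773 = \left(\left(-16292\right) \left(- \frac{1}{16480}\right) - 5700\right) 63773 = \left(\frac{4073}{4120} - 5700\right) 63773 = \left(- \frac{23479927}{4120}\right) 63773 = - \frac{1497385384571}{4120}$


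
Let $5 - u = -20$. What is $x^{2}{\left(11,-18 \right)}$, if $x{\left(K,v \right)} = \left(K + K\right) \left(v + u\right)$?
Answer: $23716$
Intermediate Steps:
$u = 25$ ($u = 5 - -20 = 5 + 20 = 25$)
$x{\left(K,v \right)} = 2 K \left(25 + v\right)$ ($x{\left(K,v \right)} = \left(K + K\right) \left(v + 25\right) = 2 K \left(25 + v\right)$)
$x^{2}{\left(11,-18 \right)} = \left(2 \cdot 11 \left(25 - 18\right)\right)^{2} = \left(2 \cdot 11 \cdot 7\right)^{2} = 154^{2} = 23716$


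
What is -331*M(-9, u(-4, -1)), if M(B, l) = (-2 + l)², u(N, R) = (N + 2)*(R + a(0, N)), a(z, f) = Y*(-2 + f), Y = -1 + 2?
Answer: -47664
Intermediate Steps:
Y = 1
a(z, f) = -2 + f (a(z, f) = 1*(-2 + f) = -2 + f)
u(N, R) = (2 + N)*(-2 + N + R) (u(N, R) = (N + 2)*(R + (-2 + N)) = (2 + N)*(-2 + N + R))
-331*M(-9, u(-4, -1)) = -331*(-2 + (-4 + (-4)² + 2*(-1) - 4*(-1)))² = -331*(-2 + (-4 + 16 - 2 + 4))² = -331*(-2 + 14)² = -331*12² = -331*144 = -47664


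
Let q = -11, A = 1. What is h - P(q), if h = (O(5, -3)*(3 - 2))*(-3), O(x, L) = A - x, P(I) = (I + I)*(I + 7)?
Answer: -76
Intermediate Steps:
P(I) = 2*I*(7 + I) (P(I) = (2*I)*(7 + I) = 2*I*(7 + I))
O(x, L) = 1 - x
h = 12 (h = ((1 - 1*5)*(3 - 2))*(-3) = ((1 - 5)*1)*(-3) = -4*1*(-3) = -4*(-3) = 12)
h - P(q) = 12 - 2*(-11)*(7 - 11) = 12 - 2*(-11)*(-4) = 12 - 1*88 = 12 - 88 = -76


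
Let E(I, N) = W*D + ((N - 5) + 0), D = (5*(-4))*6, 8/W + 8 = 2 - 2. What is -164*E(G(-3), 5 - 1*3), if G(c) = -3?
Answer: -19188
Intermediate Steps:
W = -1 (W = 8/(-8 + (2 - 2)) = 8/(-8 + 0) = 8/(-8) = 8*(-⅛) = -1)
D = -120 (D = -20*6 = -120)
E(I, N) = 115 + N (E(I, N) = -1*(-120) + ((N - 5) + 0) = 120 + ((-5 + N) + 0) = 120 + (-5 + N) = 115 + N)
-164*E(G(-3), 5 - 1*3) = -164*(115 + (5 - 1*3)) = -164*(115 + (5 - 3)) = -164*(115 + 2) = -164*117 = -19188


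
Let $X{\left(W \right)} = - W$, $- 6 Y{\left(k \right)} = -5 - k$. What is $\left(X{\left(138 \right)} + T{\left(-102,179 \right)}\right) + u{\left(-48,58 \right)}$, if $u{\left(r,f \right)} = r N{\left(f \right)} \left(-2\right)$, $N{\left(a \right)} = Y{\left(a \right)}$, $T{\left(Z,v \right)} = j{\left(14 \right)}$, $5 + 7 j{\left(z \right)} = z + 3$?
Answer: $\frac{6102}{7} \approx 871.71$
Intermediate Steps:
$j{\left(z \right)} = - \frac{2}{7} + \frac{z}{7}$ ($j{\left(z \right)} = - \frac{5}{7} + \frac{z + 3}{7} = - \frac{5}{7} + \frac{3 + z}{7} = - \frac{5}{7} + \left(\frac{3}{7} + \frac{z}{7}\right) = - \frac{2}{7} + \frac{z}{7}$)
$T{\left(Z,v \right)} = \frac{12}{7}$ ($T{\left(Z,v \right)} = - \frac{2}{7} + \frac{1}{7} \cdot 14 = - \frac{2}{7} + 2 = \frac{12}{7}$)
$Y{\left(k \right)} = \frac{5}{6} + \frac{k}{6}$ ($Y{\left(k \right)} = - \frac{-5 - k}{6} = \frac{5}{6} + \frac{k}{6}$)
$N{\left(a \right)} = \frac{5}{6} + \frac{a}{6}$
$u{\left(r,f \right)} = - 2 r \left(\frac{5}{6} + \frac{f}{6}\right)$ ($u{\left(r,f \right)} = r \left(\frac{5}{6} + \frac{f}{6}\right) \left(-2\right) = - 2 r \left(\frac{5}{6} + \frac{f}{6}\right)$)
$\left(X{\left(138 \right)} + T{\left(-102,179 \right)}\right) + u{\left(-48,58 \right)} = \left(\left(-1\right) 138 + \frac{12}{7}\right) - - 16 \left(5 + 58\right) = \left(-138 + \frac{12}{7}\right) - \left(-16\right) 63 = - \frac{954}{7} + 1008 = \frac{6102}{7}$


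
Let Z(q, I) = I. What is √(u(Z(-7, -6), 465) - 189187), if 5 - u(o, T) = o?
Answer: 2*I*√47294 ≈ 434.94*I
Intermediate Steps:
u(o, T) = 5 - o
√(u(Z(-7, -6), 465) - 189187) = √((5 - 1*(-6)) - 189187) = √((5 + 6) - 189187) = √(11 - 189187) = √(-189176) = 2*I*√47294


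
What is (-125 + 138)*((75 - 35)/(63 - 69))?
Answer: -260/3 ≈ -86.667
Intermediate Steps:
(-125 + 138)*((75 - 35)/(63 - 69)) = 13*(40/(-6)) = 13*(40*(-⅙)) = 13*(-20/3) = -260/3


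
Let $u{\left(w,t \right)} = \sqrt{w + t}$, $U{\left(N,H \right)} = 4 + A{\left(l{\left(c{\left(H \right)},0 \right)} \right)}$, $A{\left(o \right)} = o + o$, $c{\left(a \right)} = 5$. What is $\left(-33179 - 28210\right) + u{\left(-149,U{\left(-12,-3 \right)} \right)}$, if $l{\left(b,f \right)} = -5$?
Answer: $-61389 + i \sqrt{155} \approx -61389.0 + 12.45 i$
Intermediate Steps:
$A{\left(o \right)} = 2 o$
$U{\left(N,H \right)} = -6$ ($U{\left(N,H \right)} = 4 + 2 \left(-5\right) = 4 - 10 = -6$)
$u{\left(w,t \right)} = \sqrt{t + w}$
$\left(-33179 - 28210\right) + u{\left(-149,U{\left(-12,-3 \right)} \right)} = \left(-33179 - 28210\right) + \sqrt{-6 - 149} = -61389 + \sqrt{-155} = -61389 + i \sqrt{155}$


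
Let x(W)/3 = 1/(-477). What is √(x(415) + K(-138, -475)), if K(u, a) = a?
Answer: I*√12008634/159 ≈ 21.795*I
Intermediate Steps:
x(W) = -1/159 (x(W) = 3/(-477) = 3*(-1/477) = -1/159)
√(x(415) + K(-138, -475)) = √(-1/159 - 475) = √(-75526/159) = I*√12008634/159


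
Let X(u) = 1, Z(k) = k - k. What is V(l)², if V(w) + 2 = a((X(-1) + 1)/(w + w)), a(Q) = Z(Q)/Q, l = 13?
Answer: 4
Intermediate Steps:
Z(k) = 0
a(Q) = 0 (a(Q) = 0/Q = 0)
V(w) = -2 (V(w) = -2 + 0 = -2)
V(l)² = (-2)² = 4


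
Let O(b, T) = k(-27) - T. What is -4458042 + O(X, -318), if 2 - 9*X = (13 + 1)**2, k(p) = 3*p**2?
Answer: -4455537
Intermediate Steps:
X = -194/9 (X = 2/9 - (13 + 1)**2/9 = 2/9 - 1/9*14**2 = 2/9 - 1/9*196 = 2/9 - 196/9 = -194/9 ≈ -21.556)
O(b, T) = 2187 - T (O(b, T) = 3*(-27)**2 - T = 3*729 - T = 2187 - T)
-4458042 + O(X, -318) = -4458042 + (2187 - 1*(-318)) = -4458042 + (2187 + 318) = -4458042 + 2505 = -4455537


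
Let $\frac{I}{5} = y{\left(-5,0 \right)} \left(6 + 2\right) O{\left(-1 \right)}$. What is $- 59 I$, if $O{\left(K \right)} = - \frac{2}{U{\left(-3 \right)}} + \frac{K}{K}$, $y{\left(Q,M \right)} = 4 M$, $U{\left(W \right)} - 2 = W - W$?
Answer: $0$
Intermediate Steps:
$U{\left(W \right)} = 2$ ($U{\left(W \right)} = 2 + \left(W - W\right) = 2 + 0 = 2$)
$O{\left(K \right)} = 0$ ($O{\left(K \right)} = - \frac{2}{2} + \frac{K}{K} = \left(-2\right) \frac{1}{2} + 1 = -1 + 1 = 0$)
$I = 0$ ($I = 5 \cdot 4 \cdot 0 \left(6 + 2\right) 0 = 5 \cdot 0 \cdot 8 \cdot 0 = 5 \cdot 0 \cdot 0 = 5 \cdot 0 = 0$)
$- 59 I = \left(-59\right) 0 = 0$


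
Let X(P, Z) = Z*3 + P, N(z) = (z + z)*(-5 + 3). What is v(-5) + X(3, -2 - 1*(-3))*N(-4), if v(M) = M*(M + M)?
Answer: 146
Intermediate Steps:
v(M) = 2*M² (v(M) = M*(2*M) = 2*M²)
N(z) = -4*z (N(z) = (2*z)*(-2) = -4*z)
X(P, Z) = P + 3*Z (X(P, Z) = 3*Z + P = P + 3*Z)
v(-5) + X(3, -2 - 1*(-3))*N(-4) = 2*(-5)² + (3 + 3*(-2 - 1*(-3)))*(-4*(-4)) = 2*25 + (3 + 3*(-2 + 3))*16 = 50 + (3 + 3*1)*16 = 50 + (3 + 3)*16 = 50 + 6*16 = 50 + 96 = 146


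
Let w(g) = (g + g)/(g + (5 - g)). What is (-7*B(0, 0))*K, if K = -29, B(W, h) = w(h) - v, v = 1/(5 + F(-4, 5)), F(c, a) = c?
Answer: -203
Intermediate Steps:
v = 1 (v = 1/(5 - 4) = 1/1 = 1)
w(g) = 2*g/5 (w(g) = (2*g)/5 = (2*g)*(1/5) = 2*g/5)
B(W, h) = -1 + 2*h/5 (B(W, h) = 2*h/5 - 1*1 = 2*h/5 - 1 = -1 + 2*h/5)
(-7*B(0, 0))*K = -7*(-1 + (2/5)*0)*(-29) = -7*(-1 + 0)*(-29) = -7*(-1)*(-29) = 7*(-29) = -203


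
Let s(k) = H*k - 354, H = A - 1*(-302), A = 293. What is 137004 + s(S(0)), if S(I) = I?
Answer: 136650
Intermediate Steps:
H = 595 (H = 293 - 1*(-302) = 293 + 302 = 595)
s(k) = -354 + 595*k (s(k) = 595*k - 354 = -354 + 595*k)
137004 + s(S(0)) = 137004 + (-354 + 595*0) = 137004 + (-354 + 0) = 137004 - 354 = 136650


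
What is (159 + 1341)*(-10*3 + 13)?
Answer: -25500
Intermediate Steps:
(159 + 1341)*(-10*3 + 13) = 1500*(-30 + 13) = 1500*(-17) = -25500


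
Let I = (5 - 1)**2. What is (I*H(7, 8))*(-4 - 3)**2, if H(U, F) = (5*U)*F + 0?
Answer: 219520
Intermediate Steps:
I = 16 (I = 4**2 = 16)
H(U, F) = 5*F*U (H(U, F) = 5*F*U + 0 = 5*F*U)
(I*H(7, 8))*(-4 - 3)**2 = (16*(5*8*7))*(-4 - 3)**2 = (16*280)*(-7)**2 = 4480*49 = 219520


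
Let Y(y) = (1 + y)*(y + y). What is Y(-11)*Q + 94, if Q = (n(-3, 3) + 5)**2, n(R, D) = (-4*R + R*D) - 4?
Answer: 3614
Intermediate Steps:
n(R, D) = -4 - 4*R + D*R (n(R, D) = (-4*R + D*R) - 4 = -4 - 4*R + D*R)
Y(y) = 2*y*(1 + y) (Y(y) = (1 + y)*(2*y) = 2*y*(1 + y))
Q = 16 (Q = ((-4 - 4*(-3) + 3*(-3)) + 5)**2 = ((-4 + 12 - 9) + 5)**2 = (-1 + 5)**2 = 4**2 = 16)
Y(-11)*Q + 94 = (2*(-11)*(1 - 11))*16 + 94 = (2*(-11)*(-10))*16 + 94 = 220*16 + 94 = 3520 + 94 = 3614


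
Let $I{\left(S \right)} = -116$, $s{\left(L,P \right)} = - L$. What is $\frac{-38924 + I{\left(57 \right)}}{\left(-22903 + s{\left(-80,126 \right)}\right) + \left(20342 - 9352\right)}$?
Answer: $\frac{39040}{11833} \approx 3.2992$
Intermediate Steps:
$\frac{-38924 + I{\left(57 \right)}}{\left(-22903 + s{\left(-80,126 \right)}\right) + \left(20342 - 9352\right)} = \frac{-38924 - 116}{\left(-22903 - -80\right) + \left(20342 - 9352\right)} = - \frac{39040}{\left(-22903 + 80\right) + \left(20342 - 9352\right)} = - \frac{39040}{-22823 + 10990} = - \frac{39040}{-11833} = \left(-39040\right) \left(- \frac{1}{11833}\right) = \frac{39040}{11833}$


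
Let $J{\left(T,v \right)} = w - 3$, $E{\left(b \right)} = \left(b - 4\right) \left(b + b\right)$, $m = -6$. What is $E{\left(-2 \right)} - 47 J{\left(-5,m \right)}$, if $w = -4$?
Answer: $353$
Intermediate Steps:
$E{\left(b \right)} = 2 b \left(-4 + b\right)$ ($E{\left(b \right)} = \left(-4 + b\right) 2 b = 2 b \left(-4 + b\right)$)
$J{\left(T,v \right)} = -7$ ($J{\left(T,v \right)} = -4 - 3 = -7$)
$E{\left(-2 \right)} - 47 J{\left(-5,m \right)} = 2 \left(-2\right) \left(-4 - 2\right) - -329 = 2 \left(-2\right) \left(-6\right) + 329 = 24 + 329 = 353$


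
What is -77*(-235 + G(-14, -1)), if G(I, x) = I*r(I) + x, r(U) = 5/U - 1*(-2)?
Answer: 19943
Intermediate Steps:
r(U) = 2 + 5/U (r(U) = 5/U + 2 = 2 + 5/U)
G(I, x) = x + I*(2 + 5/I) (G(I, x) = I*(2 + 5/I) + x = x + I*(2 + 5/I))
-77*(-235 + G(-14, -1)) = -77*(-235 + (5 - 1 + 2*(-14))) = -77*(-235 + (5 - 1 - 28)) = -77*(-235 - 24) = -77*(-259) = 19943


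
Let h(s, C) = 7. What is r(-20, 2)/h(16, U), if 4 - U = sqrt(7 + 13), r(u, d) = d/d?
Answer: 1/7 ≈ 0.14286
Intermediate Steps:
r(u, d) = 1
U = 4 - 2*sqrt(5) (U = 4 - sqrt(7 + 13) = 4 - sqrt(20) = 4 - 2*sqrt(5) ≈ -0.47214)
r(-20, 2)/h(16, U) = 1/7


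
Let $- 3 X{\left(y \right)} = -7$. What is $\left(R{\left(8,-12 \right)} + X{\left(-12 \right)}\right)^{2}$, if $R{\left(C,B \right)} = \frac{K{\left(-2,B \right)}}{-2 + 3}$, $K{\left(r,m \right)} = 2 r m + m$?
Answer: $\frac{13225}{9} \approx 1469.4$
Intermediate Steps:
$X{\left(y \right)} = \frac{7}{3}$ ($X{\left(y \right)} = \left(- \frac{1}{3}\right) \left(-7\right) = \frac{7}{3}$)
$K{\left(r,m \right)} = m + 2 m r$ ($K{\left(r,m \right)} = 2 m r + m = m + 2 m r$)
$R{\left(C,B \right)} = - 3 B$ ($R{\left(C,B \right)} = \frac{B \left(1 + 2 \left(-2\right)\right)}{-2 + 3} = \frac{B \left(1 - 4\right)}{1} = B \left(-3\right) 1 = - 3 B 1 = - 3 B$)
$\left(R{\left(8,-12 \right)} + X{\left(-12 \right)}\right)^{2} = \left(\left(-3\right) \left(-12\right) + \frac{7}{3}\right)^{2} = \left(36 + \frac{7}{3}\right)^{2} = \left(\frac{115}{3}\right)^{2} = \frac{13225}{9}$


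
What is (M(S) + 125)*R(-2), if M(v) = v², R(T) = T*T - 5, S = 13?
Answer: -294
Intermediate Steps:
R(T) = -5 + T² (R(T) = T² - 5 = -5 + T²)
(M(S) + 125)*R(-2) = (13² + 125)*(-5 + (-2)²) = (169 + 125)*(-5 + 4) = 294*(-1) = -294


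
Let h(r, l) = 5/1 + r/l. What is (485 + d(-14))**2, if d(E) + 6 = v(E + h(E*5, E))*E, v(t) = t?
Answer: 286225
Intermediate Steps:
h(r, l) = 5 + r/l (h(r, l) = 5*1 + r/l = 5 + r/l)
d(E) = -6 + E*(10 + E) (d(E) = -6 + (E + (5 + (E*5)/E))*E = -6 + (E + (5 + (5*E)/E))*E = -6 + (E + (5 + 5))*E = -6 + (E + 10)*E = -6 + (10 + E)*E = -6 + E*(10 + E))
(485 + d(-14))**2 = (485 + (-6 - 14*(10 - 14)))**2 = (485 + (-6 - 14*(-4)))**2 = (485 + (-6 + 56))**2 = (485 + 50)**2 = 535**2 = 286225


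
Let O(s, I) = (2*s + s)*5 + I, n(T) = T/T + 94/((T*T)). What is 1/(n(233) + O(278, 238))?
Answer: 54289/239360295 ≈ 0.00022681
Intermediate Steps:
n(T) = 1 + 94/T² (n(T) = 1 + 94/(T²) = 1 + 94/T²)
O(s, I) = I + 15*s (O(s, I) = (3*s)*5 + I = 15*s + I = I + 15*s)
1/(n(233) + O(278, 238)) = 1/((1 + 94/233²) + (238 + 15*278)) = 1/((1 + 94*(1/54289)) + (238 + 4170)) = 1/((1 + 94/54289) + 4408) = 1/(54383/54289 + 4408) = 1/(239360295/54289) = 54289/239360295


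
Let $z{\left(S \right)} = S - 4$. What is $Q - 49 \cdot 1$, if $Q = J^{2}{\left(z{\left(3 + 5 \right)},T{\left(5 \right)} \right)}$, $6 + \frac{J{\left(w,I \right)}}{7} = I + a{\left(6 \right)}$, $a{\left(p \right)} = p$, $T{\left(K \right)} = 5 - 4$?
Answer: $0$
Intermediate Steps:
$z{\left(S \right)} = -4 + S$
$T{\left(K \right)} = 1$
$J{\left(w,I \right)} = 7 I$ ($J{\left(w,I \right)} = -42 + 7 \left(I + 6\right) = -42 + 7 \left(6 + I\right) = -42 + \left(42 + 7 I\right) = 7 I$)
$Q = 49$ ($Q = \left(7 \cdot 1\right)^{2} = 7^{2} = 49$)
$Q - 49 \cdot 1 = 49 - 49 \cdot 1 = 49 - 49 = 0$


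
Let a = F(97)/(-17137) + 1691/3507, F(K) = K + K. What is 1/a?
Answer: 60099459/28298309 ≈ 2.1238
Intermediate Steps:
F(K) = 2*K
a = 28298309/60099459 (a = (2*97)/(-17137) + 1691/3507 = 194*(-1/17137) + 1691*(1/3507) = -194/17137 + 1691/3507 = 28298309/60099459 ≈ 0.47086)
1/a = 1/(28298309/60099459) = 60099459/28298309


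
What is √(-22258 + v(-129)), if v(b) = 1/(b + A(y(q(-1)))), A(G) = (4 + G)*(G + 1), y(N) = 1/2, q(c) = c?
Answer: I*√5322357174/489 ≈ 149.19*I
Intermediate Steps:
y(N) = ½
A(G) = (1 + G)*(4 + G) (A(G) = (4 + G)*(1 + G) = (1 + G)*(4 + G))
v(b) = 1/(27/4 + b) (v(b) = 1/(b + (4 + (½)² + 5*(½))) = 1/(b + (4 + ¼ + 5/2)) = 1/(b + 27/4) = 1/(27/4 + b))
√(-22258 + v(-129)) = √(-22258 + 4/(27 + 4*(-129))) = √(-22258 + 4/(27 - 516)) = √(-22258 + 4/(-489)) = √(-22258 + 4*(-1/489)) = √(-22258 - 4/489) = √(-10884166/489) = I*√5322357174/489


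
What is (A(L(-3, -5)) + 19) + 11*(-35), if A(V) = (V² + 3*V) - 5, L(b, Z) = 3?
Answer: -353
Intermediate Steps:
A(V) = -5 + V² + 3*V
(A(L(-3, -5)) + 19) + 11*(-35) = ((-5 + 3² + 3*3) + 19) + 11*(-35) = ((-5 + 9 + 9) + 19) - 385 = (13 + 19) - 385 = 32 - 385 = -353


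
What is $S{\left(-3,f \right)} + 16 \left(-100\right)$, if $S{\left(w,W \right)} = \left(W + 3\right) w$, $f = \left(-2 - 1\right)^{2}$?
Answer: $-1636$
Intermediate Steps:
$f = 9$ ($f = \left(-3\right)^{2} = 9$)
$S{\left(w,W \right)} = w \left(3 + W\right)$ ($S{\left(w,W \right)} = \left(3 + W\right) w = w \left(3 + W\right)$)
$S{\left(-3,f \right)} + 16 \left(-100\right) = - 3 \left(3 + 9\right) + 16 \left(-100\right) = \left(-3\right) 12 - 1600 = -36 - 1600 = -1636$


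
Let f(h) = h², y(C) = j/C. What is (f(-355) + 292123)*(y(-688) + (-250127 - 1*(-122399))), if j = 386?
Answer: -4593212041625/86 ≈ -5.3409e+10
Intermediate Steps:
y(C) = 386/C
(f(-355) + 292123)*(y(-688) + (-250127 - 1*(-122399))) = ((-355)² + 292123)*(386/(-688) + (-250127 - 1*(-122399))) = (126025 + 292123)*(386*(-1/688) + (-250127 + 122399)) = 418148*(-193/344 - 127728) = 418148*(-43938625/344) = -4593212041625/86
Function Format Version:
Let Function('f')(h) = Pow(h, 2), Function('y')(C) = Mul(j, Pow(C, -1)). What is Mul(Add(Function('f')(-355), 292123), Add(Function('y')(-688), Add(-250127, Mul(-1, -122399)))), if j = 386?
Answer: Rational(-4593212041625, 86) ≈ -5.3409e+10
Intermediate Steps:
Function('y')(C) = Mul(386, Pow(C, -1))
Mul(Add(Function('f')(-355), 292123), Add(Function('y')(-688), Add(-250127, Mul(-1, -122399)))) = Mul(Add(Pow(-355, 2), 292123), Add(Mul(386, Pow(-688, -1)), Add(-250127, Mul(-1, -122399)))) = Mul(Add(126025, 292123), Add(Mul(386, Rational(-1, 688)), Add(-250127, 122399))) = Mul(418148, Add(Rational(-193, 344), -127728)) = Mul(418148, Rational(-43938625, 344)) = Rational(-4593212041625, 86)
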